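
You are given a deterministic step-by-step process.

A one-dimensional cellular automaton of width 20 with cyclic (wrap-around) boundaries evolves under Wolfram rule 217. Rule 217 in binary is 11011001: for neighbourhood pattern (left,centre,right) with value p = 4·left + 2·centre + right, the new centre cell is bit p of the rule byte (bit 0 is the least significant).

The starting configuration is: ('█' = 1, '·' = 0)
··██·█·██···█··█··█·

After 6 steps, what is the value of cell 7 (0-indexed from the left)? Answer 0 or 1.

k=0  ··██·█·██···█··█··█·
k=1  █·██···████··█··█··█
k=2  █·████·█████··█··█·█
k=3  █·████·██████··█···█
k=4  █·████·███████··██·█
k=5  █·████·████████·██·█
k=6  █·████·████████·██·█

1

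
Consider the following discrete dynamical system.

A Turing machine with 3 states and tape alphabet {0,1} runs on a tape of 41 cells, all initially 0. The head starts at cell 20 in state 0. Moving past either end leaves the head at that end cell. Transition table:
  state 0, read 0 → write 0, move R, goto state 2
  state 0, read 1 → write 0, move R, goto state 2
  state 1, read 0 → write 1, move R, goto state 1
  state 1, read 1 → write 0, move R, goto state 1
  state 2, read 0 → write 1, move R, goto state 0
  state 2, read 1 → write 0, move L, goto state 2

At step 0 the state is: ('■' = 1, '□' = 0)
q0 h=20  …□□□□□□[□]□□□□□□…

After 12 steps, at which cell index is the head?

32

t=0: q0 h=20  …□□□□□□[□]□□□□□□…
t=1: q2 h=21  …□□□□□□[□]□□□□□□…
t=2: q0 h=22  …□□□□□■[□]□□□□□□…
t=3: q2 h=23  …□□□□■□[□]□□□□□□…
t=4: q0 h=24  …□□□■□■[□]□□□□□□…
t=5: q2 h=25  …□□■□■□[□]□□□□□□…
t=6: q0 h=26  …□■□■□■[□]□□□□□□…
t=7: q2 h=27  …■□■□■□[□]□□□□□□…
t=8: q0 h=28  …□■□■□■[□]□□□□□□…
t=9: q2 h=29  …■□■□■□[□]□□□□□□…
t=10: q0 h=30  …□■□■□■[□]□□□□□□…
t=11: q2 h=31  …■□■□■□[□]□□□□□□…
t=12: q0 h=32  …□■□■□■[□]□□□□□□…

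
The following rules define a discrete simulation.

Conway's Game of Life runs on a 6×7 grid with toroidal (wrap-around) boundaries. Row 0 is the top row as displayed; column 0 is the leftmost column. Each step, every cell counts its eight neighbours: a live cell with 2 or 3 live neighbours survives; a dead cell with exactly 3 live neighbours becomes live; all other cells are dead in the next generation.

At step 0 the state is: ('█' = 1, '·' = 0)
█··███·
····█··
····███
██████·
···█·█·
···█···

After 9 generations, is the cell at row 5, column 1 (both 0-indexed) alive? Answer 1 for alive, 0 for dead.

1

gen 0: █··███·
····█··
····███
██████·
···█·█·
···█···
gen 1: ···█·█·
·······
███···█
███····
·█···██
··██·██
gen 2: ··██·██
███···█
··█···█
·····█·
···███·
█·██···
gen 3: ····██·
·······
··█··██
···█·██
··██·██
·█·····
gen 4: ·······
····█·█
····███
█··█···
█·██·██
··██··█
gen 5: ···█·█·
····█·█
█··██·█
████···
█····█·
███████
gen 6: ·█·····
█·····█
····█·█
··██·█·
·····█·
████···
gen 7: ······█
█····██
█··██·█
···█·██
······█
███····
gen 8: ·····█·
····█··
···█···
···█···
·██··██
██····█
gen 9: █····██
····█··
···██··
···██··
·██··██
·██····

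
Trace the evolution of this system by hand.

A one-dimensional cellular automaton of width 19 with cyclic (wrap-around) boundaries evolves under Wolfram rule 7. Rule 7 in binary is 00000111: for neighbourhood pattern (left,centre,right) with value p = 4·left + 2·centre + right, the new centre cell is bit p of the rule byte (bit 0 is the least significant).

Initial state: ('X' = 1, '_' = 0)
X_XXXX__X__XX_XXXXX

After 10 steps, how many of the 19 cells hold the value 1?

t=0: X_XXXX__X__XX_XXXXX
t=1: _______XX_X________
t=2: XXXXXXX___X_XXXXXXX
t=3: ________XXX________
t=4: XXXXXXXX____XXXXXXX
t=5: _________XXX_______
t=6: XXXXXXXXX____XXXXXX
t=7: __________XXX______
t=8: XXXXXXXXXX____XXXXX
t=9: ___________XXX_____
t=10: XXXXXXXXXXX____XXXX

15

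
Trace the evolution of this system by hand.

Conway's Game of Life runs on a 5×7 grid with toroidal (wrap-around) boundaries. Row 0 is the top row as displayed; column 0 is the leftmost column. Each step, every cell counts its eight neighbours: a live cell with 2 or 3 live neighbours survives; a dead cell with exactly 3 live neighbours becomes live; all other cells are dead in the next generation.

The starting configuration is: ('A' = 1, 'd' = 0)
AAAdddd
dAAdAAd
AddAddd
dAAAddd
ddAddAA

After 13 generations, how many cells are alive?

k=0  AAAdddd
dAAdAAd
AddAddd
dAAAddd
ddAddAA
k=1  AdddAdd
ddddAdA
Adddddd
AAdAAdA
ddddddA
k=2  AdddddA
AddddAA
dAdAAdd
dAdddAA
dAdAAdA
k=3  dAddAdd
dAddAAd
dAAdAdd
dAddddA
dAAdAdd
k=4  AAddAdd
AAddAAd
dAAAAdd
dddddAd
dAAAdAd
k=5  ddddddd
dddddAA
AAAAddA
dddddAd
AAAAdAA
k=6  dAAdAdd
dAAddAA
AAAdAdd
dddddAd
AAAdAAA
k=7  ddddAdd
ddddAAA
AdAAAdd
ddddddd
AdAdAdA
k=8  AdddAdd
ddddddA
dddAAdA
AdAdAAA
dddAdAd
k=9  ddddAAA
AddAAdA
dddAAdd
AdAdddd
AAdAddd
k=10  dAAdddd
AdddddA
AAAdAAA
AdAdAdd
AAAAAAd
k=11  ddddAAd
dddAddd
ddAdAdd
ddddddd
AdddAAA
k=12  dddAddd
dddAdAd
dddAddd
dddAAdA
ddddAdA
k=13  dddAdAd
ddAAddd
ddAAdAd
dddAAdd
ddddAdd

10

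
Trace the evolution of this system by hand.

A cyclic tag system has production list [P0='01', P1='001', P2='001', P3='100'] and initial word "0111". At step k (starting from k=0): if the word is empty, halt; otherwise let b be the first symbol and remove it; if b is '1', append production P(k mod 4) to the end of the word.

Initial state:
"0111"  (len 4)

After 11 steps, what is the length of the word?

gen 0: "0111"  (len 4)
gen 1: "111"  (len 3)
gen 2: "11001"  (len 5)
gen 3: "1001001"  (len 7)
gen 4: "001001100"  (len 9)
gen 5: "01001100"  (len 8)
gen 6: "1001100"  (len 7)
gen 7: "001100001"  (len 9)
gen 8: "01100001"  (len 8)
gen 9: "1100001"  (len 7)
gen 10: "100001001"  (len 9)
gen 11: "00001001001"  (len 11)

11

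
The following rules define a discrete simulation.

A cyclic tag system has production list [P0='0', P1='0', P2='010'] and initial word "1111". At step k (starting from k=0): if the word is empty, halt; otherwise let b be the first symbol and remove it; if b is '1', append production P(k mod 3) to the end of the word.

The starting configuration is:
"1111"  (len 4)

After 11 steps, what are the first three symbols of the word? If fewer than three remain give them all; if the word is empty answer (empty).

step 0: "1111"  (len 4)
step 1: "1110"  (len 4)
step 2: "1100"  (len 4)
step 3: "100010"  (len 6)
step 4: "000100"  (len 6)
step 5: "00100"  (len 5)
step 6: "0100"  (len 4)
step 7: "100"  (len 3)
step 8: "000"  (len 3)
step 9: "00"  (len 2)
step 10: "0"  (len 1)
step 11: (halted — word empty)

(empty)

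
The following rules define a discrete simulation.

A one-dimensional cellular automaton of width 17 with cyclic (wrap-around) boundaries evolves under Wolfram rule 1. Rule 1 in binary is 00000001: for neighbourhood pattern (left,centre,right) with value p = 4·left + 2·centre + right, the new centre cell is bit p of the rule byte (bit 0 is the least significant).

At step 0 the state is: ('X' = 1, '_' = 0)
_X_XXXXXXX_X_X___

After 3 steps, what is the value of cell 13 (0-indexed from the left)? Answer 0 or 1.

[0] _X_XXXXXXX_X_X___
[1] _______________XX
[2] _XXXXXXXXXXXXX___
[3] _______________XX

0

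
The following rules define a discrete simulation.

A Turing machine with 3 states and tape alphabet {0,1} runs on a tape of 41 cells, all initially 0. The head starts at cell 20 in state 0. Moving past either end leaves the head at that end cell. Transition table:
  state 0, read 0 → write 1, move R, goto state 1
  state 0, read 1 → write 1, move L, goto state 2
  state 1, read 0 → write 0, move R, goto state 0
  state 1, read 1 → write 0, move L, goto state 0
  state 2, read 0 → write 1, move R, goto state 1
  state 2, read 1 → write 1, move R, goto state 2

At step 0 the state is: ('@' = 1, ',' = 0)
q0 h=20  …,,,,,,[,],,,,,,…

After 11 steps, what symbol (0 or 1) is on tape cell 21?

0

gen 0: q0 h=20  …,,,,,,[,],,,,,,…
gen 1: q1 h=21  …,,,,,@[,],,,,,,…
gen 2: q0 h=22  …,,,,@,[,],,,,,,…
gen 3: q1 h=23  …,,,@,@[,],,,,,,…
gen 4: q0 h=24  …,,@,@,[,],,,,,,…
gen 5: q1 h=25  …,@,@,@[,],,,,,,…
gen 6: q0 h=26  …@,@,@,[,],,,,,,…
gen 7: q1 h=27  …,@,@,@[,],,,,,,…
gen 8: q0 h=28  …@,@,@,[,],,,,,,…
gen 9: q1 h=29  …,@,@,@[,],,,,,,…
gen 10: q0 h=30  …@,@,@,[,],,,,,,…
gen 11: q1 h=31  …,@,@,@[,],,,,,,…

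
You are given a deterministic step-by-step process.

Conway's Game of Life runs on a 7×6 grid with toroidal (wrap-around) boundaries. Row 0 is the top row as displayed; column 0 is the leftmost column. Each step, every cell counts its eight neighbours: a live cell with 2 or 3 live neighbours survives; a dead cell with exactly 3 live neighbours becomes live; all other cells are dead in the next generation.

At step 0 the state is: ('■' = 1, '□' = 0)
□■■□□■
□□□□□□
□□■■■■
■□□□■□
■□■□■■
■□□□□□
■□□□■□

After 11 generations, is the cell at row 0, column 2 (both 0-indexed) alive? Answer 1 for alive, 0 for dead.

0

gen 0: □■■□□■
□□□□□□
□□■■■■
■□□□■□
■□■□■■
■□□□□□
■□□□■□
gen 1: ■■□□□■
■■□□□■
□□□■■■
■□■□□□
■□□■■□
■□□■■□
■□□□□□
gen 2: □□□□□□
□■■□□□
□□■■■□
■■■□□□
■□■□■□
■■□■■□
□□□□■□
gen 3: □□□□□□
□■■□□□
■□□□□□
■□□□■□
□□□□■□
■■■□■□
□□□■■■
gen 4: □□■■■□
□■□□□□
■□□□□■
□□□□□□
■□□□■□
■■■□□□
■■■■■■
gen 5: □□□□□□
■■■■■■
■□□□□□
■□□□□□
■□□□□■
□□□□□□
□□□□□□
gen 6: ■■■■■■
■■■■■■
□□■■■□
■■□□□□
■□□□□■
□□□□□□
□□□□□□
gen 7: □□□□□□
□□□□□□
□□□□□□
■■■■■□
■■□□□■
□□□□□□
■■■■■■
gen 8: ■■■■■■
□□□□□□
□■■■□□
□□■■■□
□□□■■■
□□□■□□
■■■■■■
gen 9: □□□□□□
□□□□□■
□■□□■□
□■□□□■
□□□□□■
□■□□□□
□□□□□□
gen 10: □□□□□□
□□□□□□
□□□□■■
□□□□■■
□□□□□□
□□□□□□
□□□□□□
gen 11: □□□□□□
□□□□□□
□□□□■■
□□□□■■
□□□□□□
□□□□□□
□□□□□□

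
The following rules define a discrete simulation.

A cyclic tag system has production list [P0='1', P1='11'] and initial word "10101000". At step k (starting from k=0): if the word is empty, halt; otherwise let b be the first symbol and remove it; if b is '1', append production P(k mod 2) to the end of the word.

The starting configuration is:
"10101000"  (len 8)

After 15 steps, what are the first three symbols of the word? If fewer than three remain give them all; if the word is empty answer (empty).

[0] "10101000"  (len 8)
[1] "01010001"  (len 8)
[2] "1010001"  (len 7)
[3] "0100011"  (len 7)
[4] "100011"  (len 6)
[5] "000111"  (len 6)
[6] "00111"  (len 5)
[7] "0111"  (len 4)
[8] "111"  (len 3)
[9] "111"  (len 3)
[10] "1111"  (len 4)
[11] "1111"  (len 4)
[12] "11111"  (len 5)
[13] "11111"  (len 5)
[14] "111111"  (len 6)
[15] "111111"  (len 6)

111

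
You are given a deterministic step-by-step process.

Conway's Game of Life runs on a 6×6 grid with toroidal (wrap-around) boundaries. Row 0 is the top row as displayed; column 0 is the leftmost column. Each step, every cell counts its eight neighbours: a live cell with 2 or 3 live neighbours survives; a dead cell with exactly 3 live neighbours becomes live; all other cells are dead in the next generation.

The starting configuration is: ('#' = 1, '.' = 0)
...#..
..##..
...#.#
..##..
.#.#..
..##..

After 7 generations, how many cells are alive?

0) ...#..
..##..
...#.#
..##..
.#.#..
..##..
1) ....#.
..##..
......
...#..
.#..#.
...##.
2) ..#.#.
...#..
..##..
......
..#.#.
...###
3) ..#..#
....#.
..##..
..#...
....##
..#..#
4) ...###
..#.#.
..##..
..#.#.
...###
#..#.#
5) #.#...
..#..#
.##.#.
..#..#
#.#...
#.#...
6) #.##.#
#.#..#
###.##
#.#..#
#.##.#
#.##.#
7) ......
......
..#.#.
......
......
......

2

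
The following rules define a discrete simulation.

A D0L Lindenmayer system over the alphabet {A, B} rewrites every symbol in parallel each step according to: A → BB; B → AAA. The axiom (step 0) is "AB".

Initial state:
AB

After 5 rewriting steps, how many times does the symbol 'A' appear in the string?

108

step 0: AB
step 1: BBAAA
step 2: AAAAAABBBBBB
step 3: BBBBBBBBBBBBAAAAAAAAAAAAAAAAAA
step 4: AAAAAAAAAAAAAAAAAAAAAAAAAAAAAAAAAAAABBBBBBBBBBBBBBBBBBBBBBBBBBBBBBBBBBBB
step 5: BBBBBBBBBBBBBBBBBBBBBBBBBBBBBBBBBBBBBBBBBBBBBBBBBBBBBBBBBB…AAAAAAAAAAAAAAAAAAAAAAAAAAAAAAAAAAAAAAAAAAAAAAAAAAAAAAAAAA  (len 180)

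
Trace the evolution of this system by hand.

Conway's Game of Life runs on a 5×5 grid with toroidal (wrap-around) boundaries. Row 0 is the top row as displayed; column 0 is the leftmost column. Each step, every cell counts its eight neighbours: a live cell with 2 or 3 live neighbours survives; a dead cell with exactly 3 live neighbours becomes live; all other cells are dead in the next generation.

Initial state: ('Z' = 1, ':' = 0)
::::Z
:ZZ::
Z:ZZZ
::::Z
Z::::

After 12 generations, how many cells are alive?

k=0  ::::Z
:ZZ::
Z:ZZZ
::::Z
Z::::
k=1  ZZ:::
:ZZ::
Z:Z:Z
:Z:::
Z:::Z
k=2  ::Z:Z
::ZZZ
Z:ZZ:
:Z:Z:
::::Z
k=3  Z:Z:Z
Z::::
Z::::
ZZ:Z:
Z:Z:Z
k=4  :::::
Z::::
Z::::
::ZZ:
::Z::
k=5  :::::
:::::
:Z::Z
:ZZZ:
::ZZ:
k=6  :::::
:::::
ZZ:Z:
ZZ::Z
:Z:Z:
k=7  :::::
:::::
:ZZ::
:::Z:
:ZZ:Z
k=8  :::::
:::::
::Z::
Z::Z:
::ZZ:
k=9  :::::
:::::
:::::
:Z:ZZ
::ZZZ
k=10  :::Z:
:::::
:::::
Z:::Z
Z:Z:Z
k=11  :::ZZ
:::::
:::::
ZZ:ZZ
ZZ:::
k=12  Z:::Z
:::::
Z:::Z
:ZZ:Z
:Z:::

8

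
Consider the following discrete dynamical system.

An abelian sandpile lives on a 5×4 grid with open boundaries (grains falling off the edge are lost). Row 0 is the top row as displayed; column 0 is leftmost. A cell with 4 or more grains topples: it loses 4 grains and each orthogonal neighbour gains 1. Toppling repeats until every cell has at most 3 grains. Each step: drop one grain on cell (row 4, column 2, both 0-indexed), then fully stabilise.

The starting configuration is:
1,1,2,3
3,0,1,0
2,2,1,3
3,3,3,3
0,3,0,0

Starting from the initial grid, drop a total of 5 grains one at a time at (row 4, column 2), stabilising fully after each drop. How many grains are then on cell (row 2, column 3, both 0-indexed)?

0

0) 1,1,2,3
3,0,1,0
2,2,1,3
3,3,3,3
0,3,0,0
1) 1,1,2,3
3,0,1,0
2,2,1,3
3,3,3,3
0,3,1,0
2) 1,1,2,3
3,0,1,0
2,2,1,3
3,3,3,3
0,3,2,0
3) 1,1,2,3
3,0,1,0
2,2,1,3
3,3,3,3
0,3,3,0
4) 1,1,2,3
3,0,1,1
3,3,3,0
0,2,2,1
2,1,2,2
5) 1,1,2,3
3,0,1,1
3,3,3,0
0,2,2,1
2,1,3,2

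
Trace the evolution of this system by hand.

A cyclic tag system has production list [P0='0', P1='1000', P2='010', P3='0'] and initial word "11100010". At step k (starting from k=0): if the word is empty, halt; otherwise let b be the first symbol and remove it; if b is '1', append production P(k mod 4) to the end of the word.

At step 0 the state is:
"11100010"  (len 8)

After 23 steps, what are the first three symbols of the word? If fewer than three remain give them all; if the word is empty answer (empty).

010

step 0: "11100010"  (len 8)
step 1: "11000100"  (len 8)
step 2: "10001001000"  (len 11)
step 3: "0001001000010"  (len 13)
step 4: "001001000010"  (len 12)
step 5: "01001000010"  (len 11)
step 6: "1001000010"  (len 10)
step 7: "001000010010"  (len 12)
step 8: "01000010010"  (len 11)
step 9: "1000010010"  (len 10)
step 10: "0000100101000"  (len 13)
step 11: "000100101000"  (len 12)
step 12: "00100101000"  (len 11)
step 13: "0100101000"  (len 10)
step 14: "100101000"  (len 9)
step 15: "00101000010"  (len 11)
step 16: "0101000010"  (len 10)
step 17: "101000010"  (len 9)
step 18: "010000101000"  (len 12)
step 19: "10000101000"  (len 11)
step 20: "00001010000"  (len 11)
step 21: "0001010000"  (len 10)
step 22: "001010000"  (len 9)
step 23: "01010000"  (len 8)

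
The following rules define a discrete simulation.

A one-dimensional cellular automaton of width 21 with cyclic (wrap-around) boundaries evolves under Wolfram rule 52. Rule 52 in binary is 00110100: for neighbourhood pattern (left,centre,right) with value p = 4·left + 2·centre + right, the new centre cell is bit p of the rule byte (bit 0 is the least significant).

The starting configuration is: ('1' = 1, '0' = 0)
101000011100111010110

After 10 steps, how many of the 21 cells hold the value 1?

k=0  101000011100111010110
k=1  111100000010000111001
k=2  000010000011000000100
k=3  000011000000100000110
k=4  000000100000110000001
k=5  100000110000001000001
k=6  010000001000001100000
k=7  011000001100000010000
k=8  000100000010000011000
k=9  000110000011000000100
k=10  000001000000100000110

4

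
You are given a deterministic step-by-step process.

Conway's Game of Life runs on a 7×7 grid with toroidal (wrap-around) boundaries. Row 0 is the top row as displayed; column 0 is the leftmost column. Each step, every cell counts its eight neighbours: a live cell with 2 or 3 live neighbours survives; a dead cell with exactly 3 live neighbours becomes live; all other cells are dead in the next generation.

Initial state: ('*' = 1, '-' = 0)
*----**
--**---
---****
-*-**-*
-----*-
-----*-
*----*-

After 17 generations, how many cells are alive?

12

0) *----**
--**---
---****
-*-**-*
-----*-
-----*-
*----*-
1) **--**-
*-**---
*-----*
*-**--*
-----**
----**-
*---**-
2) *-*--*-
--****-
-------
-*-----
*--*---
-------
**-*---
3) *----*-
-******
--***--
-------
-------
***----
***---*
4) -------
**----*
-*-----
---*---
-*-----
--*---*
--*----
5) **-----
**-----
-**----
--*----
--*----
-**----
-------
6) **-----
-------
*-*----
--**---
--**---
-**----
*-*----
7) **-----
*------
-***---
-------
-------
-------
*-*----
8) *-----*
*------
-**----
--*----
-------
-------
*------
9) **----*
*-----*
-**----
-**----
-------
-------
*-----*
10) -*---*-
--*---*
--*----
-**----
-------
-------
-*----*
11) -**--**
-**----
--**---
-**----
-------
-------
*------
12) --*---*
*------
---*---
-***---
-------
-------
**----*
13) ------*
-------
-*-*---
--**---
--*----
*------
**----*
14) ------*
-------
---*---
-*-*---
-***---
*-----*
-*----*
15) *------
-------
--*----
-*-**--
-*-*---
------*
-----**
16) ------*
-------
--**---
-*-**--
*--**--
*----**
*----**
17) *----**
-------
--***--
-*-----
****---
-*-----
-------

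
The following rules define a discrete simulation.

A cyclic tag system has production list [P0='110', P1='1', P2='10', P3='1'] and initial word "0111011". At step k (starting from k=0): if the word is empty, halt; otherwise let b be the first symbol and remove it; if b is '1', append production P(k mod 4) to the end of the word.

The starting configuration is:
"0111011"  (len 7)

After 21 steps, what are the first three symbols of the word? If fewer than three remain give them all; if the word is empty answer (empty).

110

k=0  "0111011"  (len 7)
k=1  "111011"  (len 6)
k=2  "110111"  (len 6)
k=3  "1011110"  (len 7)
k=4  "0111101"  (len 7)
k=5  "111101"  (len 6)
k=6  "111011"  (len 6)
k=7  "1101110"  (len 7)
k=8  "1011101"  (len 7)
k=9  "011101110"  (len 9)
k=10  "11101110"  (len 8)
k=11  "110111010"  (len 9)
k=12  "101110101"  (len 9)
k=13  "01110101110"  (len 11)
k=14  "1110101110"  (len 10)
k=15  "11010111010"  (len 11)
k=16  "10101110101"  (len 11)
k=17  "0101110101110"  (len 13)
k=18  "101110101110"  (len 12)
k=19  "0111010111010"  (len 13)
k=20  "111010111010"  (len 12)
k=21  "11010111010110"  (len 14)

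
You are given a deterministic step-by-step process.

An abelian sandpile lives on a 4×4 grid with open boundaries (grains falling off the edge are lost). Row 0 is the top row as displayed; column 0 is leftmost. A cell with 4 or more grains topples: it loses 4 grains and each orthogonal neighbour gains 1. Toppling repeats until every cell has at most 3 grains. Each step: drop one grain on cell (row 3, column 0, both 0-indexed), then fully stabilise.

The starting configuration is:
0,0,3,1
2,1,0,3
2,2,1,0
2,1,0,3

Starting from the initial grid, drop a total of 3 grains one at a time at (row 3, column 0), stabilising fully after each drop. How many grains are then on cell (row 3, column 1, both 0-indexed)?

gen 0: 0,0,3,1
2,1,0,3
2,2,1,0
2,1,0,3
gen 1: 0,0,3,1
2,1,0,3
2,2,1,0
3,1,0,3
gen 2: 0,0,3,1
2,1,0,3
3,2,1,0
0,2,0,3
gen 3: 0,0,3,1
2,1,0,3
3,2,1,0
1,2,0,3

2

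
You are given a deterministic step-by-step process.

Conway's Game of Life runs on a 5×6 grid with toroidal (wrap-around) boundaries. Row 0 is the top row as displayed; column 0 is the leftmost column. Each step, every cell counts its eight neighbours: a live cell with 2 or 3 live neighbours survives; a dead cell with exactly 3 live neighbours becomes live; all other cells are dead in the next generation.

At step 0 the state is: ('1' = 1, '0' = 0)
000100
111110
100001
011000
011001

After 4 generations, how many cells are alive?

9

gen 0: 000100
111110
100001
011000
011001
gen 1: 000001
111110
000011
001001
110100
gen 2: 000001
111100
000000
011101
111011
gen 3: 000000
111000
000010
000101
000000
gen 4: 010000
010000
111111
000010
000000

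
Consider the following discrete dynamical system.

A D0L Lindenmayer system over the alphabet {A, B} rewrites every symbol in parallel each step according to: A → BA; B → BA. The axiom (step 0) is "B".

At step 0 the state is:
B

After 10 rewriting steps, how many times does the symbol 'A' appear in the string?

k=0  B
k=1  BA
k=2  BABA
k=3  BABABABA
k=4  BABABABABABABABA
k=5  BABABABABABABABABABABABABABABABA
k=6  BABABABABABABABABABABABABABABABABABABABABABABABABABABABABABABABA
k=7  BABABABABABABABABABABABABABABABABABABABABABABABABABABABABA…BABABABABABABABABABABABABABABABABABABABABABABABABABABABABA  (len 128)
k=8  BABABABABABABABABABABABABABABABABABABABABABABABABABABABABA…BABABABABABABABABABABABABABABABABABABABABABABABABABABABABA  (len 256)
k=9  BABABABABABABABABABABABABABABABABABABABABABABABABABABABABA…BABABABABABABABABABABABABABABABABABABABABABABABABABABABABA  (len 512)
k=10  BABABABABABABABABABABABABABABABABABABABABABABABABABABABABA…BABABABABABABABABABABABABABABABABABABABABABABABABABABABABA  (len 1024)

512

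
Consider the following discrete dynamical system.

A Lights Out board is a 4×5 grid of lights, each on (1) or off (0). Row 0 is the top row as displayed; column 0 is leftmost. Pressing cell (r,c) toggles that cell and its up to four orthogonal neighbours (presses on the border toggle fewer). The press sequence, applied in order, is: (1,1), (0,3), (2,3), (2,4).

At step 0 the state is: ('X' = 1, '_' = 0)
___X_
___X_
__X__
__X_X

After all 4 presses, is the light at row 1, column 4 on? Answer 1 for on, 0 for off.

0) ___X_
___X_
__X__
__X_X
1) _X_X_
XXXX_
_XX__
__X_X
2) _XX_X
XXX__
_XX__
__X_X
3) _XX_X
XXXX_
_X_XX
__XXX
4) _XX_X
XXXXX
_X___
__XX_

1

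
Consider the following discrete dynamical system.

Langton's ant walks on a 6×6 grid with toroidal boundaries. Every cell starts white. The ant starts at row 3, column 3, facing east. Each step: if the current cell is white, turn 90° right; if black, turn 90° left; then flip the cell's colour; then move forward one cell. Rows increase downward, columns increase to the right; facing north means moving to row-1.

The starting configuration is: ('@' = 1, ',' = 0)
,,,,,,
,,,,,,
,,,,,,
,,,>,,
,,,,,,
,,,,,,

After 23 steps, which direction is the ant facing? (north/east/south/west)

k=0  ,,,,,,
,,,,,,
,,,,,,
,,,>,,
,,,,,,
,,,,,,
k=1  ,,,,,,
,,,,,,
,,,,,,
,,,@,,
,,,v,,
,,,,,,
k=2  ,,,,,,
,,,,,,
,,,,,,
,,,@,,
,,<@,,
,,,,,,
k=3  ,,,,,,
,,,,,,
,,,,,,
,,^@,,
,,@@,,
,,,,,,
k=4  ,,,,,,
,,,,,,
,,,,,,
,,@>,,
,,@@,,
,,,,,,
k=5  ,,,,,,
,,,,,,
,,,^,,
,,@,,,
,,@@,,
,,,,,,
k=6  ,,,,,,
,,,,,,
,,,@>,
,,@,,,
,,@@,,
,,,,,,
k=7  ,,,,,,
,,,,,,
,,,@@,
,,@,v,
,,@@,,
,,,,,,
k=8  ,,,,,,
,,,,,,
,,,@@,
,,@<@,
,,@@,,
,,,,,,
k=9  ,,,,,,
,,,,,,
,,,^@,
,,@@@,
,,@@,,
,,,,,,
k=10  ,,,,,,
,,,,,,
,,<,@,
,,@@@,
,,@@,,
,,,,,,
k=11  ,,,,,,
,,^,,,
,,@,@,
,,@@@,
,,@@,,
,,,,,,
k=12  ,,,,,,
,,@>,,
,,@,@,
,,@@@,
,,@@,,
,,,,,,
k=13  ,,,,,,
,,@@,,
,,@v@,
,,@@@,
,,@@,,
,,,,,,
k=14  ,,,,,,
,,@@,,
,,<@@,
,,@@@,
,,@@,,
,,,,,,
k=15  ,,,,,,
,,@@,,
,,,@@,
,,v@@,
,,@@,,
,,,,,,
k=16  ,,,,,,
,,@@,,
,,,@@,
,,,>@,
,,@@,,
,,,,,,
k=17  ,,,,,,
,,@@,,
,,,^@,
,,,,@,
,,@@,,
,,,,,,
k=18  ,,,,,,
,,@@,,
,,<,@,
,,,,@,
,,@@,,
,,,,,,
k=19  ,,,,,,
,,^@,,
,,@,@,
,,,,@,
,,@@,,
,,,,,,
k=20  ,,,,,,
,<,@,,
,,@,@,
,,,,@,
,,@@,,
,,,,,,
k=21  ,^,,,,
,@,@,,
,,@,@,
,,,,@,
,,@@,,
,,,,,,
k=22  ,@>,,,
,@,@,,
,,@,@,
,,,,@,
,,@@,,
,,,,,,
k=23  ,@@,,,
,@v@,,
,,@,@,
,,,,@,
,,@@,,
,,,,,,

south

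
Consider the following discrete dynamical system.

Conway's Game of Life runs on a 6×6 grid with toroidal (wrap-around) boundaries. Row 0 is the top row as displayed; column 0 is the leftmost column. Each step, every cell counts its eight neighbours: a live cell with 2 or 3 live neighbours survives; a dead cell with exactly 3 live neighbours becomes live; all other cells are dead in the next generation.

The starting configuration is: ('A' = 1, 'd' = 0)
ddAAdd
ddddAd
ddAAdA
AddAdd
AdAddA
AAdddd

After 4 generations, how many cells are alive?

0) ddAAdd
ddddAd
ddAAdA
AddAdd
AdAddA
AAdddd
1) dAAAdd
ddddAd
ddAAdA
AddAdd
ddAddA
AddAdA
2) AAAAdA
dAddAd
ddAAdA
AAdAdA
dAAAdA
AddAdA
3) dddAdd
dddddd
dddAdA
dddddA
dddAdd
dddddd
4) dddddd
ddddAd
ddddAd
dddddd
dddddd
dddddd

2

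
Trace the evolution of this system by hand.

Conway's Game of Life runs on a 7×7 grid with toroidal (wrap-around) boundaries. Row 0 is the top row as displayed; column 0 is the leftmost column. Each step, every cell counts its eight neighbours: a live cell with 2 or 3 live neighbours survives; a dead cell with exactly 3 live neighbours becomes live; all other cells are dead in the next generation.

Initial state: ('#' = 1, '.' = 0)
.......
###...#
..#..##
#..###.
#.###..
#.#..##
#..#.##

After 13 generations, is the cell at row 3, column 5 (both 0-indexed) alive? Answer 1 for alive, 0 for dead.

0

[0] .......
###...#
..#..##
#..###.
#.###..
#.#..##
#..#.##
[1] ..#..#.
###..##
..#....
#......
#.#....
..#....
##..##.
[2] ..##...
#.##.##
..#....
.......
.......
#.##..#
.######
[3] .......
....#.#
.###..#
.......
.......
#.....#
.....##
[4] ......#
#.##.#.
#.##.#.
..#....
.......
#....##
#....##
[5] .#..#..
#.##.#.
.......
.###...
......#
#....#.
.......
[6] .####..
.####..
....#..
..#....
###...#
......#
.......
[7] .#..#..
.#...#.
.#..#..
#.##...
###...#
.#....#
..##...
[8] .#.##..
###.##.
##.##..
...#..#
...#..#
...#..#
####...
[9] .....##
.....##
.......
...#.##
#.#####
.#.##.#
##.....
[10] .....#.
.....##
....#..
#.##...
.#.....
.......
.##.#..
[11] ....###
....###
...####
.###...
.##....
.##....
.......
[12] ....#.#
#......
#.....#
##...#.
#......
.##....
.....#.
[13] .....##
#....#.
.......
.#.....
#.#...#
.#.....
.....#.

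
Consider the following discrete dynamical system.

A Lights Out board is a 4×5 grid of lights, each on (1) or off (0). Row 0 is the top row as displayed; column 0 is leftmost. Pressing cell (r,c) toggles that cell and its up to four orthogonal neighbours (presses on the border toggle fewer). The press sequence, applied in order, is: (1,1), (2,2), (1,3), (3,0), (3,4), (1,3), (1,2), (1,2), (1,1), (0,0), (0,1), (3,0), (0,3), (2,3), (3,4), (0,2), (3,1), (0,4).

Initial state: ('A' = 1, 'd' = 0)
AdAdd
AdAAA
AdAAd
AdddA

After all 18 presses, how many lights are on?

gen 0: AdAdd
AdAAA
AdAAd
AdddA
gen 1: AAAdd
dAdAA
AAAAd
AdddA
gen 2: AAAdd
dAAAA
Adddd
AdAdA
gen 3: AAAAd
dAddd
AddAd
AdAdA
gen 4: AAAAd
dAddd
dddAd
dAAdA
gen 5: AAAAd
dAddd
dddAA
dAAAd
gen 6: AAAdd
dAAAA
ddddA
dAAAd
gen 7: AAddd
ddddA
ddAdA
dAAAd
gen 8: AAAdd
dAAAA
ddddA
dAAAd
gen 9: AdAdd
AddAA
dAddA
dAAAd
gen 10: dAAdd
dddAA
dAddA
dAAAd
gen 11: Adddd
dAdAA
dAddA
dAAAd
gen 12: Adddd
dAdAA
AAddA
AdAAd
gen 13: AdAAA
dAddA
AAddA
AdAAd
gen 14: AdAAA
dAdAA
AAAAd
AdAdd
gen 15: AdAAA
dAdAA
AAAAA
AdAAA
gen 16: AAddA
dAAAA
AAAAA
AdAAA
gen 17: AAddA
dAAAA
AdAAA
dAdAA
gen 18: AAdAd
dAAAd
AdAAA
dAdAA

13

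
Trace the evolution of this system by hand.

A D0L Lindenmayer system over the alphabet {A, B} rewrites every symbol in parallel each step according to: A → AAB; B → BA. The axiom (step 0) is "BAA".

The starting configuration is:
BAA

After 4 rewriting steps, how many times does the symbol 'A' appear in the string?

89

0) BAA
1) BAAABAAB
2) BAAABAABAABBAAABAABBA
3) BAAABAABAABBAAABAABBAAABAABBABAAABAABAABBAAABAABBABAAAB
4) BAAABAABAABBAAABAABBAAABAABBABAAABAABAABBAAABAABBABAAABAAB…BBAAABAABBAAABAABBABAAABAABAABBAAABAABBABAAABBAAABAABAABBA  (len 144)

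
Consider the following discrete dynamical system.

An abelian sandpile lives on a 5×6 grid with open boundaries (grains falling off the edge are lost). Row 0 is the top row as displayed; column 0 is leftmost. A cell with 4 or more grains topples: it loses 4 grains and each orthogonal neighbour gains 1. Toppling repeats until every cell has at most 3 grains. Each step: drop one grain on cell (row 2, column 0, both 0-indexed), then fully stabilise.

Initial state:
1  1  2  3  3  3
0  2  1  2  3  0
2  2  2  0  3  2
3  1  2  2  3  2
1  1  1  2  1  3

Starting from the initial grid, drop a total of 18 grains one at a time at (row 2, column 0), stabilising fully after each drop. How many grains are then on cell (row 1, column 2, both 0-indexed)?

t=0: 1  1  2  3  3  3
0  2  1  2  3  0
2  2  2  0  3  2
3  1  2  2  3  2
1  1  1  2  1  3
t=1: 1  1  2  3  3  3
0  2  1  2  3  0
3  2  2  0  3  2
3  1  2  2  3  2
1  1  1  2  1  3
t=2: 1  1  2  3  3  3
1  2  1  2  3  0
1  3  2  0  3  2
0  2  2  2  3  2
2  1  1  2  1  3
t=3: 1  1  2  3  3  3
1  2  1  2  3  0
2  3  2  0  3  2
0  2  2  2  3  2
2  1  1  2  1  3
t=4: 1  1  2  3  3  3
1  2  1  2  3  0
3  3  2  0  3  2
0  2  2  2  3  2
2  1  1  2  1  3
t=5: 1  1  2  3  3  3
2  3  1  2  3  0
1  0  3  0  3  2
1  3  2  2  3  2
2  1  1  2  1  3
t=6: 1  1  2  3  3  3
2  3  1  2  3  0
2  0  3  0  3  2
1  3  2  2  3  2
2  1  1  2  1  3
t=7: 1  1  2  3  3  3
2  3  1  2  3  0
3  0  3  0  3  2
1  3  2  2  3  2
2  1  1  2  1  3
t=8: 1  1  2  3  3  3
3  3  1  2  3  0
0  1  3  0  3  2
2  3  2  2  3  2
2  1  1  2  1  3
t=9: 1  1  2  3  3  3
3  3  1  2  3  0
1  1  3  0  3  2
2  3  2  2  3  2
2  1  1  2  1  3
t=10: 1  1  2  3  3  3
3  3  1  2  3  0
2  1  3  0  3  2
2  3  2  2  3  2
2  1  1  2  1  3
t=11: 1  1  2  3  3  3
3  3  1  2  3  0
3  1  3  0  3  2
2  3  2  2  3  2
2  1  1  2  1  3
t=12: 2  2  2  3  3  3
1  0  2  2  3  0
1  3  3  0  3  2
3  3  2  2  3  2
2  1  1  2  1  3
t=13: 2  2  2  3  3  3
1  0  2  2  3  0
2  3  3  0  3  2
3  3  2  2  3  2
2  1  1  2  1  3
t=14: 2  2  2  3  3  3
1  0  2  2  3  0
3  3  3  0  3  2
3  3  2  2  3  2
2  1  1  2  1  3
t=15: 2  2  2  3  3  3
2  1  3  2  3  0
2  2  1  1  3  2
1  2  0  3  3  2
3  2  2  2  1  3
t=16: 2  2  2  3  3  3
2  1  3  2  3  0
3  2  1  1  3  2
1  2  0  3  3  2
3  2  2  2  1  3
t=17: 2  2  2  3  3  3
3  1  3  2  3  0
0  3  1  1  3  2
2  2  0  3  3  2
3  2  2  2  1  3
t=18: 2  2  2  3  3  3
3  1  3  2  3  0
1  3  1  1  3  2
2  2  0  3  3  2
3  2  2  2  1  3

3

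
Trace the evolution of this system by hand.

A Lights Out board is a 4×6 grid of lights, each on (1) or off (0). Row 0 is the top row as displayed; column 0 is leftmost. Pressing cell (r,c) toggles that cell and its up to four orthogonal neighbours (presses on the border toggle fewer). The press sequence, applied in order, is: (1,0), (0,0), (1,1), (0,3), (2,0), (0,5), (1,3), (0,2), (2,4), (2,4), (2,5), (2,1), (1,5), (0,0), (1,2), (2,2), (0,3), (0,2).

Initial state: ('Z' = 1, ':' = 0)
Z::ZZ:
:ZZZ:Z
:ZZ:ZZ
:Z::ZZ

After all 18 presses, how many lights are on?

12

t=0: Z::ZZ:
:ZZZ:Z
:ZZ:ZZ
:Z::ZZ
t=1: :::ZZ:
Z:ZZ:Z
ZZZ:ZZ
:Z::ZZ
t=2: ZZ:ZZ:
::ZZ:Z
ZZZ:ZZ
:Z::ZZ
t=3: Z::ZZ:
ZZ:Z:Z
Z:Z:ZZ
:Z::ZZ
t=4: Z:Z:::
ZZ:::Z
Z:Z:ZZ
:Z::ZZ
t=5: Z:Z:::
:Z:::Z
:ZZ:ZZ
ZZ::ZZ
t=6: Z:Z:ZZ
:Z::::
:ZZ:ZZ
ZZ::ZZ
t=7: Z:ZZZZ
:ZZZZ:
:ZZZZZ
ZZ::ZZ
t=8: ZZ::ZZ
:Z:ZZ:
:ZZZZZ
ZZ::ZZ
t=9: ZZ::ZZ
:Z:Z::
:ZZ:::
ZZ:::Z
t=10: ZZ::ZZ
:Z:ZZ:
:ZZZZZ
ZZ::ZZ
t=11: ZZ::ZZ
:Z:ZZZ
:ZZZ::
ZZ::Z:
t=12: ZZ::ZZ
:::ZZZ
Z::Z::
Z:::Z:
t=13: ZZ::Z:
:::Z::
Z::Z:Z
Z:::Z:
t=14: ::::Z:
Z::Z::
Z::Z:Z
Z:::Z:
t=15: ::Z:Z:
ZZZ:::
Z:ZZ:Z
Z:::Z:
t=16: ::Z:Z:
ZZ::::
ZZ:::Z
Z:Z:Z:
t=17: :::Z::
ZZ:Z::
ZZ:::Z
Z:Z:Z:
t=18: :ZZ:::
ZZZZ::
ZZ:::Z
Z:Z:Z:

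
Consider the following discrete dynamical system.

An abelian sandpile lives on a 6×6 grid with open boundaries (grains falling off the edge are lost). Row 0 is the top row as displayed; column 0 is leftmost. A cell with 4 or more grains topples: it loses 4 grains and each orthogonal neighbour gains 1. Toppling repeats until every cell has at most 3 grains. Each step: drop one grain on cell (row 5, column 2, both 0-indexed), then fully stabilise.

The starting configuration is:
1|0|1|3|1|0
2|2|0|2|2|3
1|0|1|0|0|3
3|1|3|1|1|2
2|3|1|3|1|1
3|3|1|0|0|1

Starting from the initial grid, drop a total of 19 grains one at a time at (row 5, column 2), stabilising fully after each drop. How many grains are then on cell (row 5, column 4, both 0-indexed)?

1

step 0: 1|0|1|3|1|0
2|2|0|2|2|3
1|0|1|0|0|3
3|1|3|1|1|2
2|3|1|3|1|1
3|3|1|0|0|1
step 1: 1|0|1|3|1|0
2|2|0|2|2|3
1|0|1|0|0|3
3|1|3|1|1|2
2|3|1|3|1|1
3|3|2|0|0|1
step 2: 1|0|1|3|1|0
2|2|0|2|2|3
1|0|1|0|0|3
3|1|3|1|1|2
2|3|1|3|1|1
3|3|3|0|0|1
step 3: 1|0|1|3|1|0
2|2|0|2|2|3
2|0|1|0|0|3
0|3|3|1|1|2
1|1|3|3|1|1
1|2|1|1|0|1
step 4: 1|0|1|3|1|0
2|2|0|2|2|3
2|0|1|0|0|3
0|3|3|1|1|2
1|1|3|3|1|1
1|2|2|1|0|1
step 5: 1|0|1|3|1|0
2|2|0|2|2|3
2|0|1|0|0|3
0|3|3|1|1|2
1|1|3|3|1|1
1|2|3|1|0|1
step 6: 1|0|1|3|1|0
2|2|0|2|2|3
2|1|2|0|0|3
1|0|1|3|1|2
1|3|2|0|2|1
1|3|1|3|0|1
step 7: 1|0|1|3|1|0
2|2|0|2|2|3
2|1|2|0|0|3
1|0|1|3|1|2
1|3|2|0|2|1
1|3|2|3|0|1
step 8: 1|0|1|3|1|0
2|2|0|2|2|3
2|1|2|0|0|3
1|0|1|3|1|2
1|3|2|0|2|1
1|3|3|3|0|1
step 9: 1|0|1|3|1|0
2|2|0|2|2|3
2|1|2|0|0|3
1|1|2|3|1|2
2|1|0|2|2|1
2|1|3|0|1|1
step 10: 1|0|1|3|1|0
2|2|0|2|2|3
2|1|2|0|0|3
1|1|2|3|1|2
2|1|1|2|2|1
2|2|0|1|1|1
step 11: 1|0|1|3|1|0
2|2|0|2|2|3
2|1|2|0|0|3
1|1|2|3|1|2
2|1|1|2|2|1
2|2|1|1|1|1
step 12: 1|0|1|3|1|0
2|2|0|2|2|3
2|1|2|0|0|3
1|1|2|3|1|2
2|1|1|2|2|1
2|2|2|1|1|1
step 13: 1|0|1|3|1|0
2|2|0|2|2|3
2|1|2|0|0|3
1|1|2|3|1|2
2|1|1|2|2|1
2|2|3|1|1|1
step 14: 1|0|1|3|1|0
2|2|0|2|2|3
2|1|2|0|0|3
1|1|2|3|1|2
2|1|2|2|2|1
2|3|0|2|1|1
step 15: 1|0|1|3|1|0
2|2|0|2|2|3
2|1|2|0|0|3
1|1|2|3|1|2
2|1|2|2|2|1
2|3|1|2|1|1
step 16: 1|0|1|3|1|0
2|2|0|2|2|3
2|1|2|0|0|3
1|1|2|3|1|2
2|1|2|2|2|1
2|3|2|2|1|1
step 17: 1|0|1|3|1|0
2|2|0|2|2|3
2|1|2|0|0|3
1|1|2|3|1|2
2|1|2|2|2|1
2|3|3|2|1|1
step 18: 1|0|1|3|1|0
2|2|0|2|2|3
2|1|2|0|0|3
1|1|2|3|1|2
2|2|3|2|2|1
3|0|1|3|1|1
step 19: 1|0|1|3|1|0
2|2|0|2|2|3
2|1|2|0|0|3
1|1|2|3|1|2
2|2|3|2|2|1
3|0|2|3|1|1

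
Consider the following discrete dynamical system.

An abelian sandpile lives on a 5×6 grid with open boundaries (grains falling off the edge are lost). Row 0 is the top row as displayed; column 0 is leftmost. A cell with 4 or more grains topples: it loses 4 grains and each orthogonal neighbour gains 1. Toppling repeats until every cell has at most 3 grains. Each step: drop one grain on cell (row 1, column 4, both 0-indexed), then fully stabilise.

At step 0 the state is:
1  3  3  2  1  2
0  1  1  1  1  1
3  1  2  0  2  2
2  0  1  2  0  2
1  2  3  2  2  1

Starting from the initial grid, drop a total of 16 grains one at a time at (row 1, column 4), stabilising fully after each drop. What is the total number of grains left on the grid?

51

t=0: 1  3  3  2  1  2
0  1  1  1  1  1
3  1  2  0  2  2
2  0  1  2  0  2
1  2  3  2  2  1
t=1: 1  3  3  2  1  2
0  1  1  1  2  1
3  1  2  0  2  2
2  0  1  2  0  2
1  2  3  2  2  1
t=2: 1  3  3  2  1  2
0  1  1  1  3  1
3  1  2  0  2  2
2  0  1  2  0  2
1  2  3  2  2  1
t=3: 1  3  3  2  2  2
0  1  1  2  0  2
3  1  2  0  3  2
2  0  1  2  0  2
1  2  3  2  2  1
t=4: 1  3  3  2  2  2
0  1  1  2  1  2
3  1  2  0  3  2
2  0  1  2  0  2
1  2  3  2  2  1
t=5: 1  3  3  2  2  2
0  1  1  2  2  2
3  1  2  0  3  2
2  0  1  2  0  2
1  2  3  2  2  1
t=6: 1  3  3  2  2  2
0  1  1  2  3  2
3  1  2  0  3  2
2  0  1  2  0  2
1  2  3  2  2  1
t=7: 1  3  3  2  3  2
0  1  1  3  1  3
3  1  2  1  0  3
2  0  1  2  1  2
1  2  3  2  2  1
t=8: 1  3  3  2  3  2
0  1  1  3  2  3
3  1  2  1  0  3
2  0  1  2  1  2
1  2  3  2  2  1
t=9: 1  3  3  2  3  2
0  1  1  3  3  3
3  1  2  1  0  3
2  0  1  2  1  2
1  2  3  2  2  1
t=10: 2  0  1  1  2  0
0  2  3  1  3  2
3  1  2  2  2  0
2  0  1  2  1  3
1  2  3  2  2  1
t=11: 2  0  1  1  3  0
0  2  3  2  0  3
3  1  2  2  3  0
2  0  1  2  1  3
1  2  3  2  2  1
t=12: 2  0  1  1  3  0
0  2  3  2  1  3
3  1  2  2  3  0
2  0  1  2  1  3
1  2  3  2  2  1
t=13: 2  0  1  1  3  0
0  2  3  2  2  3
3  1  2  2  3  0
2  0  1  2  1  3
1  2  3  2  2  1
t=14: 2  0  1  1  3  0
0  2  3  2  3  3
3  1  2  2  3  0
2  0  1  2  1  3
1  2  3  2  2  1
t=15: 2  0  1  2  0  2
0  2  3  3  3  0
3  1  2  3  0  2
2  0  1  2  2  3
1  2  3  2  2  1
t=16: 2  0  2  3  1  2
0  3  1  2  1  1
3  2  0  1  2  2
2  0  2  3  2  3
1  2  3  2  2  1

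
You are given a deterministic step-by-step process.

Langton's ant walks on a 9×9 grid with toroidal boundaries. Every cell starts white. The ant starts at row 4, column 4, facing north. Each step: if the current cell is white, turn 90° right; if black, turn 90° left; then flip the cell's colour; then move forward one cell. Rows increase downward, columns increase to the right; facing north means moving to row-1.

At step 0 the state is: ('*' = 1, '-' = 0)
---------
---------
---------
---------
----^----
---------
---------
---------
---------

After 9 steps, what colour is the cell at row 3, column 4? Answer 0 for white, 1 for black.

k=0  ---------
---------
---------
---------
----^----
---------
---------
---------
---------
k=1  ---------
---------
---------
---------
----*>---
---------
---------
---------
---------
k=2  ---------
---------
---------
---------
----**---
-----v---
---------
---------
---------
k=3  ---------
---------
---------
---------
----**---
----<*---
---------
---------
---------
k=4  ---------
---------
---------
---------
----^*---
----**---
---------
---------
---------
k=5  ---------
---------
---------
---------
---<-*---
----**---
---------
---------
---------
k=6  ---------
---------
---------
---^-----
---*-*---
----**---
---------
---------
---------
k=7  ---------
---------
---------
---*>----
---*-*---
----**---
---------
---------
---------
k=8  ---------
---------
---------
---**----
---*v*---
----**---
---------
---------
---------
k=9  ---------
---------
---------
---**----
---<**---
----**---
---------
---------
---------

1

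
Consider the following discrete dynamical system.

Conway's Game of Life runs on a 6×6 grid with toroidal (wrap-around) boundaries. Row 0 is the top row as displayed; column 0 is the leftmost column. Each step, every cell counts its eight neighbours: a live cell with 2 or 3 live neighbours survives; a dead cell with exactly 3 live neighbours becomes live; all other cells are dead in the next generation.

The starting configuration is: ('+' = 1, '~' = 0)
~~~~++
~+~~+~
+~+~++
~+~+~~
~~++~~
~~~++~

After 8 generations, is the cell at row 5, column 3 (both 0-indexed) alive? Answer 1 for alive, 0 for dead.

0

0) ~~~~++
~+~~+~
+~+~++
~+~+~~
~~++~~
~~~++~
1) ~~~~~+
~+~~~~
+~+~++
++~~~+
~~~~~~
~~+~~+
2) +~~~~~
~+~~+~
~~+~+~
~+~~+~
~+~~~+
~~~~~~
3) ~~~~~~
~+~+~+
~++~++
++++++
+~~~~~
+~~~~~
4) +~~~~~
~+~+~+
~~~~~~
~~~~~~
~~+++~
~~~~~~
5) +~~~~~
+~~~~~
~~~~~~
~~~+~~
~~~+~~
~~~+~~
6) ~~~~~~
~~~~~~
~~~~~~
~~~~~~
~~+++~
~~~~~~
7) ~~~~~~
~~~~~~
~~~~~~
~~~+~~
~~~+~~
~~~+~~
8) ~~~~~~
~~~~~~
~~~~~~
~~~~~~
~~+++~
~~~~~~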